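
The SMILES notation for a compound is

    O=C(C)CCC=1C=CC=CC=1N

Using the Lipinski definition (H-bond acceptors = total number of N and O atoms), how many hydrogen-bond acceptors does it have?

2

N atoms: 1; O atoms: 1.
Lipinski HBA = 1 + 1 = 2.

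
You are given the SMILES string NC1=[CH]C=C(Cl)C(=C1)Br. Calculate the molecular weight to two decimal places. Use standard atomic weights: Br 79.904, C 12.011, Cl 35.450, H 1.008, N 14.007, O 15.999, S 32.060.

206.47 g/mol

First, the molecular formula is C6H5BrClN (counting implicit H from valence).
  Br: 1 × 79.904 = 79.904
  C: 6 × 12.011 = 72.066
  Cl: 1 × 35.450 = 35.450
  H: 5 × 1.008 = 5.040
  N: 1 × 14.007 = 14.007
Sum: 1×79.904 + 6×12.011 + 1×35.450 + 5×1.008 + 1×14.007 = 206.467 → 206.47 g/mol.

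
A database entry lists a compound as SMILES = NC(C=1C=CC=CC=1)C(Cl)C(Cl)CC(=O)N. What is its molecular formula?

Walk through each heavy atom and fill implicit hydrogens from standard valence (C 4, N 3, O 2, S 2, halogen 1):
  atom 1: N, bond orders sum to 1 (valence 3) → 2 H
  atom 2: C, bond orders sum to 3 (valence 4) → 1 H
  atom 3: C, bond orders sum to 4 (valence 4) → 0 H
  atom 4: C, bond orders sum to 3 (valence 4) → 1 H
  atom 5: C, bond orders sum to 3 (valence 4) → 1 H
  atom 6: C, bond orders sum to 3 (valence 4) → 1 H
  atom 7: C, bond orders sum to 3 (valence 4) → 1 H
  atom 8: C, bond orders sum to 3 (valence 4) → 1 H
  atom 9: C, bond orders sum to 3 (valence 4) → 1 H
  atom 10: Cl (halogen, monovalent) → 0 H
  atom 11: C, bond orders sum to 3 (valence 4) → 1 H
  atom 12: Cl (halogen, monovalent) → 0 H
  atom 13: C, bond orders sum to 2 (valence 4) → 2 H
  atom 14: C, bond orders sum to 4 (valence 4) → 0 H
  atom 15: O, bond orders sum to 2 (valence 2) → 0 H
  atom 16: N, bond orders sum to 1 (valence 3) → 2 H
Totals → C:11, H:14, Cl:2, N:2, O:1.

C11H14Cl2N2O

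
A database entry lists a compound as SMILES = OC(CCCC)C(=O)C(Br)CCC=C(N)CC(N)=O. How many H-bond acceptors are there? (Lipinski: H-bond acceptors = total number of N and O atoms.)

N atoms: 2; O atoms: 3.
Lipinski HBA = 2 + 3 = 5.

5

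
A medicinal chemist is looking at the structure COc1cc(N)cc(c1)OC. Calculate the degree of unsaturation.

Molecular formula: C8H11NO2.
DoU = (2C + 2 + N − H − X) / 2, where X is the halogen count and O/S are ignored.
    = (2·8 + 2 + 1 − 11 − 0) / 2 = 8 / 2 = 4.

4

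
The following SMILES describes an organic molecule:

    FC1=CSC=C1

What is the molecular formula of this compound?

C4H3FS

Walk through each heavy atom and fill implicit hydrogens from standard valence (C 4, N 3, O 2, S 2, halogen 1):
  atom 1: F (halogen, monovalent) → 0 H
  atom 2: C, bond orders sum to 4 (valence 4) → 0 H
  atom 3: C, bond orders sum to 3 (valence 4) → 1 H
  atom 4: S, bond orders sum to 2 (valence 2) → 0 H
  atom 5: C, bond orders sum to 3 (valence 4) → 1 H
  atom 6: C, bond orders sum to 3 (valence 4) → 1 H
Totals → C:4, H:3, F:1, S:1.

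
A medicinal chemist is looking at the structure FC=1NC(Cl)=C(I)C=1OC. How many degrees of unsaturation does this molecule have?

Degree of unsaturation = (number of rings) + (number of π bonds).
Ring closures in the SMILES: 1.
π bonds: 2 double bonds (each 1 DoU) → 2 DoU from unsaturation.
Total DoU = 1 + 2 = 3.

3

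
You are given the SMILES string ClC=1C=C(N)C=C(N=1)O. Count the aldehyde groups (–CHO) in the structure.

0

Scan the SMILES for the aldehyde motif — none present.
Groups that are present: 1 hydroxyl, 1 primary amine.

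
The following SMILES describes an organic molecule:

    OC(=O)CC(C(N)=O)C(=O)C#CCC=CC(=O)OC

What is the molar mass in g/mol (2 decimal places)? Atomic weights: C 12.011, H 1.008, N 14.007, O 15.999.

First, the molecular formula is C12H13NO6 (counting implicit H from valence).
  C: 12 × 12.011 = 144.132
  H: 13 × 1.008 = 13.104
  N: 1 × 14.007 = 14.007
  O: 6 × 15.999 = 95.994
Sum: 12×12.011 + 13×1.008 + 1×14.007 + 6×15.999 = 267.237 → 267.24 g/mol.

267.24 g/mol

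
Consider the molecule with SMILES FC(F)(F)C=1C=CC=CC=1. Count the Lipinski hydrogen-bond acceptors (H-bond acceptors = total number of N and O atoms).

0

N atoms: 0; O atoms: 0.
Lipinski HBA = 0 + 0 = 0.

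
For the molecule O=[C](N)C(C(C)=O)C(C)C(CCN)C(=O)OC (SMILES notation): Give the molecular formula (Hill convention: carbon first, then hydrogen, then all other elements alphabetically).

Walk through each heavy atom and fill implicit hydrogens from standard valence (C 4, N 3, O 2, S 2, halogen 1):
  atom 1: O, bond orders sum to 2 (valence 2) → 0 H
  atom 2: C with explicit H count 0
  atom 3: N, bond orders sum to 1 (valence 3) → 2 H
  atom 4: C, bond orders sum to 3 (valence 4) → 1 H
  atom 5: C, bond orders sum to 4 (valence 4) → 0 H
  atom 6: C, bond orders sum to 1 (valence 4) → 3 H
  atom 7: O, bond orders sum to 2 (valence 2) → 0 H
  atom 8: C, bond orders sum to 3 (valence 4) → 1 H
  atom 9: C, bond orders sum to 1 (valence 4) → 3 H
  atom 10: C, bond orders sum to 3 (valence 4) → 1 H
  atom 11: C, bond orders sum to 2 (valence 4) → 2 H
  atom 12: C, bond orders sum to 2 (valence 4) → 2 H
  atom 13: N, bond orders sum to 1 (valence 3) → 2 H
  atom 14: C, bond orders sum to 4 (valence 4) → 0 H
  atom 15: O, bond orders sum to 2 (valence 2) → 0 H
  atom 16: O, bond orders sum to 2 (valence 2) → 0 H
  atom 17: C, bond orders sum to 1 (valence 4) → 3 H
Totals → C:11, H:20, N:2, O:4.
In Hill order: C11H20N2O4.

C11H20N2O4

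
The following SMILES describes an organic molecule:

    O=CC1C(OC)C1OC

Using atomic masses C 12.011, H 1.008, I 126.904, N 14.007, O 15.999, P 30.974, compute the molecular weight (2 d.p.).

130.14 g/mol

First, the molecular formula is C6H10O3 (counting implicit H from valence).
  C: 6 × 12.011 = 72.066
  H: 10 × 1.008 = 10.080
  O: 3 × 15.999 = 47.997
Sum: 6×12.011 + 10×1.008 + 3×15.999 = 130.143 → 130.14 g/mol.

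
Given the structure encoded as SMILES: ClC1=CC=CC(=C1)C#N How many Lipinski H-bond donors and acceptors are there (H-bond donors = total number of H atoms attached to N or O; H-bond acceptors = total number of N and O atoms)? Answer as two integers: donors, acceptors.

0, 1

Donors: find every N or O and count the H atoms it carries.
  atom 9 (N): bond orders sum to 3 → 0 H
Lipinski HBD = 0.
Acceptors: N atoms = 1, O atoms = 0 → HBA = 1.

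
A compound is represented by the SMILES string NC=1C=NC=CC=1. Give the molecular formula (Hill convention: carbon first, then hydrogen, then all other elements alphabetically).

Walk through each heavy atom and fill implicit hydrogens from standard valence (C 4, N 3, O 2, S 2, halogen 1):
  atom 1: N, bond orders sum to 1 (valence 3) → 2 H
  atom 2: C, bond orders sum to 4 (valence 4) → 0 H
  atom 3: C, bond orders sum to 3 (valence 4) → 1 H
  atom 4: N, bond orders sum to 3 (valence 3) → 0 H
  atom 5: C, bond orders sum to 3 (valence 4) → 1 H
  atom 6: C, bond orders sum to 3 (valence 4) → 1 H
  atom 7: C, bond orders sum to 3 (valence 4) → 1 H
Totals → C:5, H:6, N:2.

C5H6N2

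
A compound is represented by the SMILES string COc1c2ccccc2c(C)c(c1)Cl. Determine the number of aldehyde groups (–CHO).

Scan the SMILES for the aldehyde motif — none present.
Groups that are present: 1 ether.

0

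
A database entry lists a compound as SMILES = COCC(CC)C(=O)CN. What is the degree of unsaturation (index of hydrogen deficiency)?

Degree of unsaturation = (number of rings) + (number of π bonds).
Ring closures in the SMILES: 0.
π bonds: 1 double bond (each 1 DoU) → 1 DoU from unsaturation.
Total DoU = 0 + 1 = 1.

1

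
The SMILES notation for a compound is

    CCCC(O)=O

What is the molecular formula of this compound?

Walk through each heavy atom and fill implicit hydrogens from standard valence (C 4, N 3, O 2, S 2, halogen 1):
  atom 1: C, bond orders sum to 1 (valence 4) → 3 H
  atom 2: C, bond orders sum to 2 (valence 4) → 2 H
  atom 3: C, bond orders sum to 2 (valence 4) → 2 H
  atom 4: C, bond orders sum to 4 (valence 4) → 0 H
  atom 5: O, bond orders sum to 1 (valence 2) → 1 H
  atom 6: O, bond orders sum to 2 (valence 2) → 0 H
Totals → C:4, H:8, O:2.

C4H8O2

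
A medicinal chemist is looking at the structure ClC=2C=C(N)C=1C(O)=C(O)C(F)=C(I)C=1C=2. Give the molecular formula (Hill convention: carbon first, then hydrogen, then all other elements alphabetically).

Walk through each heavy atom and fill implicit hydrogens from standard valence (C 4, N 3, O 2, S 2, halogen 1):
  atom 1: Cl (halogen, monovalent) → 0 H
  atom 2: C, bond orders sum to 4 (valence 4) → 0 H
  atom 3: C, bond orders sum to 3 (valence 4) → 1 H
  atom 4: C, bond orders sum to 4 (valence 4) → 0 H
  atom 5: N, bond orders sum to 1 (valence 3) → 2 H
  atom 6: C, bond orders sum to 4 (valence 4) → 0 H
  atom 7: C, bond orders sum to 4 (valence 4) → 0 H
  atom 8: O, bond orders sum to 1 (valence 2) → 1 H
  atom 9: C, bond orders sum to 4 (valence 4) → 0 H
  atom 10: O, bond orders sum to 1 (valence 2) → 1 H
  atom 11: C, bond orders sum to 4 (valence 4) → 0 H
  atom 12: F (halogen, monovalent) → 0 H
  atom 13: C, bond orders sum to 4 (valence 4) → 0 H
  atom 14: I (halogen, monovalent) → 0 H
  atom 15: C, bond orders sum to 4 (valence 4) → 0 H
  atom 16: C, bond orders sum to 3 (valence 4) → 1 H
Totals → C:10, H:6, Cl:1, F:1, I:1, N:1, O:2.

C10H6ClFINO2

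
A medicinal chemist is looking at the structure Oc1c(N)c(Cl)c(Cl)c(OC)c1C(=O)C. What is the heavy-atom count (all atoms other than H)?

Every atom symbol written in the SMILES (organic subset) is one heavy atom; implicit H are not written.
Heavy atoms by element → C:9, Cl:2, N:1, O:3.
Total: 15.

15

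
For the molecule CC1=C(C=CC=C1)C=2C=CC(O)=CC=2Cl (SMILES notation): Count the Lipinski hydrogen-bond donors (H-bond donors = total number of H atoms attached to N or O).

1

Donors: find every N or O and count the H atoms it carries.
  atom 12 (O): bond orders sum to 1 → 1 H
Lipinski HBD = 1.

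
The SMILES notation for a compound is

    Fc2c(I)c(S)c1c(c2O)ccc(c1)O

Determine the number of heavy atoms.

Every atom symbol written in the SMILES (organic subset) is one heavy atom; implicit H are not written.
Heavy atoms by element → C:10, F:1, I:1, O:2, S:1.
Total: 15.

15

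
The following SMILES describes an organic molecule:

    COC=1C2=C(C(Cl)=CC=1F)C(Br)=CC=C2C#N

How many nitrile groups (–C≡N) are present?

1

The nitrile motif appears at heavy-atom position 16 in the SMILES.
Other groups present: 1 ether.
Nitrile count: 1.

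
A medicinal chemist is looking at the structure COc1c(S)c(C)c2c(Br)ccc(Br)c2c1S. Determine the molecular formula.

Walk through each heavy atom and fill implicit hydrogens from standard valence (C 4, N 3, O 2, S 2, halogen 1); for lowercase aromatic atoms, an aromatic c carries 1 H when it has two neighbours and 0 H with three, and aromatic n carries 0 H:
  atom 1: C, bond orders sum to 1 (valence 4) → 3 H
  atom 2: O, bond orders sum to 2 (valence 2) → 0 H
  atom 3: aromatic c, 3 neighbours → 0 H
  atom 4: aromatic c, 3 neighbours → 0 H
  atom 5: S, bond orders sum to 1 (valence 2) → 1 H
  atom 6: aromatic c, 3 neighbours → 0 H
  atom 7: C, bond orders sum to 1 (valence 4) → 3 H
  atom 8: aromatic c, 3 neighbours → 0 H
  atom 9: aromatic c, 3 neighbours → 0 H
  atom 10: Br (halogen, monovalent) → 0 H
  atom 11: aromatic c, 2 neighbours → 1 H
  atom 12: aromatic c, 2 neighbours → 1 H
  atom 13: aromatic c, 3 neighbours → 0 H
  atom 14: Br (halogen, monovalent) → 0 H
  atom 15: aromatic c, 3 neighbours → 0 H
  atom 16: aromatic c, 3 neighbours → 0 H
  atom 17: S, bond orders sum to 1 (valence 2) → 1 H
Totals → C:12, H:10, Br:2, O:1, S:2.
In Hill order: C12H10Br2OS2.

C12H10Br2OS2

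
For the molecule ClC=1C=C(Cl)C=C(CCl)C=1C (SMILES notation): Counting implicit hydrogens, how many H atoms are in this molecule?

Walk through each heavy atom and fill implicit hydrogens from standard valence (C 4, N 3, O 2, S 2, halogen 1):
  atom 1: Cl (halogen, monovalent) → 0 H
  atom 2: C, bond orders sum to 4 (valence 4) → 0 H
  atom 3: C, bond orders sum to 3 (valence 4) → 1 H
  atom 4: C, bond orders sum to 4 (valence 4) → 0 H
  atom 5: Cl (halogen, monovalent) → 0 H
  atom 6: C, bond orders sum to 3 (valence 4) → 1 H
  atom 7: C, bond orders sum to 4 (valence 4) → 0 H
  atom 8: C, bond orders sum to 2 (valence 4) → 2 H
  atom 9: Cl (halogen, monovalent) → 0 H
  atom 10: C, bond orders sum to 4 (valence 4) → 0 H
  atom 11: C, bond orders sum to 1 (valence 4) → 3 H
Total hydrogens: 7.

7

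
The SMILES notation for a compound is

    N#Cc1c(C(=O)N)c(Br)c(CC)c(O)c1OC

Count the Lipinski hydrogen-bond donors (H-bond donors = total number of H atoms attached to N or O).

3

Donors: find every N or O and count the H atoms it carries.
  atom 1 (N): bond orders sum to 3 → 0 H
  atom 6 (O): bond orders sum to 2 → 0 H
  atom 7 (N): bond orders sum to 1 → 2 H
  atom 14 (O): bond orders sum to 1 → 1 H
  atom 16 (O): bond orders sum to 2 → 0 H
Lipinski HBD = 3.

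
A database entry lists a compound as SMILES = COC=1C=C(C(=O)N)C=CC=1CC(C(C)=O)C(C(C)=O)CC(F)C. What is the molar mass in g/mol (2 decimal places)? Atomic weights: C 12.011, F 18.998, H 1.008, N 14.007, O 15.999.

337.39 g/mol

First, the molecular formula is C18H24FNO4 (counting implicit H from valence).
  C: 18 × 12.011 = 216.198
  F: 1 × 18.998 = 18.998
  H: 24 × 1.008 = 24.192
  N: 1 × 14.007 = 14.007
  O: 4 × 15.999 = 63.996
Sum: 18×12.011 + 1×18.998 + 24×1.008 + 1×14.007 + 4×15.999 = 337.391 → 337.39 g/mol.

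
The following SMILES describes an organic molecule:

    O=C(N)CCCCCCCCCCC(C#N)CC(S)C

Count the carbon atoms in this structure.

Count every carbon token in the SMILES (each C, including those in ring-closure positions and inside branches).
Carbon count: 16.

16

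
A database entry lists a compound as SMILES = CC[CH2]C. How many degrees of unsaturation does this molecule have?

Molecular formula: C4H10.
DoU = (2C + 2 + N − H − X) / 2, where X is the halogen count and O/S are ignored.
    = (2·4 + 2 + 0 − 10 − 0) / 2 = 0 / 2 = 0.

0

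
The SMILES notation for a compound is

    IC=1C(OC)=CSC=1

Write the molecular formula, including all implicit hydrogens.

Walk through each heavy atom and fill implicit hydrogens from standard valence (C 4, N 3, O 2, S 2, halogen 1):
  atom 1: I (halogen, monovalent) → 0 H
  atom 2: C, bond orders sum to 4 (valence 4) → 0 H
  atom 3: C, bond orders sum to 4 (valence 4) → 0 H
  atom 4: O, bond orders sum to 2 (valence 2) → 0 H
  atom 5: C, bond orders sum to 1 (valence 4) → 3 H
  atom 6: C, bond orders sum to 3 (valence 4) → 1 H
  atom 7: S, bond orders sum to 2 (valence 2) → 0 H
  atom 8: C, bond orders sum to 3 (valence 4) → 1 H
Totals → C:5, H:5, I:1, O:1, S:1.
In Hill order: C5H5IOS.

C5H5IOS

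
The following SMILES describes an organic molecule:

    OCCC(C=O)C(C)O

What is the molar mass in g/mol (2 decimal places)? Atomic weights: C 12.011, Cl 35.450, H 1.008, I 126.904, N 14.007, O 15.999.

First, the molecular formula is C6H12O3 (counting implicit H from valence).
  C: 6 × 12.011 = 72.066
  H: 12 × 1.008 = 12.096
  O: 3 × 15.999 = 47.997
Sum: 6×12.011 + 12×1.008 + 3×15.999 = 132.159 → 132.16 g/mol.

132.16 g/mol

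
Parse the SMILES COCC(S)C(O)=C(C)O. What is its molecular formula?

Walk through each heavy atom and fill implicit hydrogens from standard valence (C 4, N 3, O 2, S 2, halogen 1):
  atom 1: C, bond orders sum to 1 (valence 4) → 3 H
  atom 2: O, bond orders sum to 2 (valence 2) → 0 H
  atom 3: C, bond orders sum to 2 (valence 4) → 2 H
  atom 4: C, bond orders sum to 3 (valence 4) → 1 H
  atom 5: S, bond orders sum to 1 (valence 2) → 1 H
  atom 6: C, bond orders sum to 4 (valence 4) → 0 H
  atom 7: O, bond orders sum to 1 (valence 2) → 1 H
  atom 8: C, bond orders sum to 4 (valence 4) → 0 H
  atom 9: C, bond orders sum to 1 (valence 4) → 3 H
  atom 10: O, bond orders sum to 1 (valence 2) → 1 H
Totals → C:6, H:12, O:3, S:1.
In Hill order: C6H12O3S.

C6H12O3S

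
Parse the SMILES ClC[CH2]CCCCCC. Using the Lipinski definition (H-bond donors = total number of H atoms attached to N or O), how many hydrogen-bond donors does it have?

Donors: find every N or O and count the H atoms it carries.
  (no N or O atoms present)
Lipinski HBD = 0.

0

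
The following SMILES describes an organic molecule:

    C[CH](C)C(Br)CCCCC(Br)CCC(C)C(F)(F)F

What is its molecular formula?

Walk through each heavy atom and fill implicit hydrogens from standard valence (C 4, N 3, O 2, S 2, halogen 1):
  atom 1: C, bond orders sum to 1 (valence 4) → 3 H
  atom 2: C with explicit H count 1
  atom 3: C, bond orders sum to 1 (valence 4) → 3 H
  atom 4: C, bond orders sum to 3 (valence 4) → 1 H
  atom 5: Br (halogen, monovalent) → 0 H
  atom 6: C, bond orders sum to 2 (valence 4) → 2 H
  atom 7: C, bond orders sum to 2 (valence 4) → 2 H
  atom 8: C, bond orders sum to 2 (valence 4) → 2 H
  atom 9: C, bond orders sum to 2 (valence 4) → 2 H
  atom 10: C, bond orders sum to 3 (valence 4) → 1 H
  atom 11: Br (halogen, monovalent) → 0 H
  atom 12: C, bond orders sum to 2 (valence 4) → 2 H
  atom 13: C, bond orders sum to 2 (valence 4) → 2 H
  atom 14: C, bond orders sum to 3 (valence 4) → 1 H
  atom 15: C, bond orders sum to 1 (valence 4) → 3 H
  atom 16: C, bond orders sum to 4 (valence 4) → 0 H
  atom 17: F (halogen, monovalent) → 0 H
  atom 18: F (halogen, monovalent) → 0 H
  atom 19: F (halogen, monovalent) → 0 H
Totals → C:14, H:25, Br:2, F:3.
In Hill order: C14H25Br2F3.

C14H25Br2F3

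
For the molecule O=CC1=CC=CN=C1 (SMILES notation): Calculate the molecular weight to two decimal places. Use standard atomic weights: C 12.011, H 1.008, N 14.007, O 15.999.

First, the molecular formula is C6H5NO (counting implicit H from valence).
  C: 6 × 12.011 = 72.066
  H: 5 × 1.008 = 5.040
  N: 1 × 14.007 = 14.007
  O: 1 × 15.999 = 15.999
Sum: 6×12.011 + 5×1.008 + 1×14.007 + 1×15.999 = 107.112 → 107.11 g/mol.

107.11 g/mol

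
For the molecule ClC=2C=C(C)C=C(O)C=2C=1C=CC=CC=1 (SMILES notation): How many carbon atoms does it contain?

13

Count every carbon token in the SMILES (each C, including those in ring-closure positions and inside branches).
Carbon count: 13.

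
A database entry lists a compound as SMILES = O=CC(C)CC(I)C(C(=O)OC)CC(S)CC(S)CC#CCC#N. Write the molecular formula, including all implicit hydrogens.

C17H24INO3S2

Walk through each heavy atom and fill implicit hydrogens from standard valence (C 4, N 3, O 2, S 2, halogen 1):
  atom 1: O, bond orders sum to 2 (valence 2) → 0 H
  atom 2: C, bond orders sum to 3 (valence 4) → 1 H
  atom 3: C, bond orders sum to 3 (valence 4) → 1 H
  atom 4: C, bond orders sum to 1 (valence 4) → 3 H
  atom 5: C, bond orders sum to 2 (valence 4) → 2 H
  atom 6: C, bond orders sum to 3 (valence 4) → 1 H
  atom 7: I (halogen, monovalent) → 0 H
  atom 8: C, bond orders sum to 3 (valence 4) → 1 H
  atom 9: C, bond orders sum to 4 (valence 4) → 0 H
  atom 10: O, bond orders sum to 2 (valence 2) → 0 H
  atom 11: O, bond orders sum to 2 (valence 2) → 0 H
  atom 12: C, bond orders sum to 1 (valence 4) → 3 H
  atom 13: C, bond orders sum to 2 (valence 4) → 2 H
  atom 14: C, bond orders sum to 3 (valence 4) → 1 H
  atom 15: S, bond orders sum to 1 (valence 2) → 1 H
  atom 16: C, bond orders sum to 2 (valence 4) → 2 H
  atom 17: C, bond orders sum to 3 (valence 4) → 1 H
  atom 18: S, bond orders sum to 1 (valence 2) → 1 H
  atom 19: C, bond orders sum to 2 (valence 4) → 2 H
  atom 20: C, bond orders sum to 4 (valence 4) → 0 H
  atom 21: C, bond orders sum to 4 (valence 4) → 0 H
  atom 22: C, bond orders sum to 2 (valence 4) → 2 H
  atom 23: C, bond orders sum to 4 (valence 4) → 0 H
  atom 24: N, bond orders sum to 3 (valence 3) → 0 H
Totals → C:17, H:24, I:1, N:1, O:3, S:2.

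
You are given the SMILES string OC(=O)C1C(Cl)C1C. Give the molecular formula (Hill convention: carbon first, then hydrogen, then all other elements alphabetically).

C5H7ClO2

Walk through each heavy atom and fill implicit hydrogens from standard valence (C 4, N 3, O 2, S 2, halogen 1):
  atom 1: O, bond orders sum to 1 (valence 2) → 1 H
  atom 2: C, bond orders sum to 4 (valence 4) → 0 H
  atom 3: O, bond orders sum to 2 (valence 2) → 0 H
  atom 4: C, bond orders sum to 3 (valence 4) → 1 H
  atom 5: C, bond orders sum to 3 (valence 4) → 1 H
  atom 6: Cl (halogen, monovalent) → 0 H
  atom 7: C, bond orders sum to 3 (valence 4) → 1 H
  atom 8: C, bond orders sum to 1 (valence 4) → 3 H
Totals → C:5, H:7, Cl:1, O:2.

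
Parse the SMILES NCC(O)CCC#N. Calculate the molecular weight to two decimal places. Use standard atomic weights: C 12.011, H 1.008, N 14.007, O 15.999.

First, the molecular formula is C5H10N2O (counting implicit H from valence).
  C: 5 × 12.011 = 60.055
  H: 10 × 1.008 = 10.080
  N: 2 × 14.007 = 28.014
  O: 1 × 15.999 = 15.999
Sum: 5×12.011 + 10×1.008 + 2×14.007 + 1×15.999 = 114.148 → 114.15 g/mol.

114.15 g/mol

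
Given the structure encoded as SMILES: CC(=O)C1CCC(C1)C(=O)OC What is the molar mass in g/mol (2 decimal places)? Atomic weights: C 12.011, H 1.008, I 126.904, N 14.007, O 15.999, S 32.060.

First, the molecular formula is C9H14O3 (counting implicit H from valence).
  C: 9 × 12.011 = 108.099
  H: 14 × 1.008 = 14.112
  O: 3 × 15.999 = 47.997
Sum: 9×12.011 + 14×1.008 + 3×15.999 = 170.208 → 170.21 g/mol.

170.21 g/mol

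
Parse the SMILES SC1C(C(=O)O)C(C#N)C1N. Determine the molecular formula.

Walk through each heavy atom and fill implicit hydrogens from standard valence (C 4, N 3, O 2, S 2, halogen 1):
  atom 1: S, bond orders sum to 1 (valence 2) → 1 H
  atom 2: C, bond orders sum to 3 (valence 4) → 1 H
  atom 3: C, bond orders sum to 3 (valence 4) → 1 H
  atom 4: C, bond orders sum to 4 (valence 4) → 0 H
  atom 5: O, bond orders sum to 2 (valence 2) → 0 H
  atom 6: O, bond orders sum to 1 (valence 2) → 1 H
  atom 7: C, bond orders sum to 3 (valence 4) → 1 H
  atom 8: C, bond orders sum to 4 (valence 4) → 0 H
  atom 9: N, bond orders sum to 3 (valence 3) → 0 H
  atom 10: C, bond orders sum to 3 (valence 4) → 1 H
  atom 11: N, bond orders sum to 1 (valence 3) → 2 H
Totals → C:6, H:8, N:2, O:2, S:1.

C6H8N2O2S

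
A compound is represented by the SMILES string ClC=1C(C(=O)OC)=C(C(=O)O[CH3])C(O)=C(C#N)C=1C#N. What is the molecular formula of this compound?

Walk through each heavy atom and fill implicit hydrogens from standard valence (C 4, N 3, O 2, S 2, halogen 1):
  atom 1: Cl (halogen, monovalent) → 0 H
  atom 2: C, bond orders sum to 4 (valence 4) → 0 H
  atom 3: C, bond orders sum to 4 (valence 4) → 0 H
  atom 4: C, bond orders sum to 4 (valence 4) → 0 H
  atom 5: O, bond orders sum to 2 (valence 2) → 0 H
  atom 6: O, bond orders sum to 2 (valence 2) → 0 H
  atom 7: C, bond orders sum to 1 (valence 4) → 3 H
  atom 8: C, bond orders sum to 4 (valence 4) → 0 H
  atom 9: C, bond orders sum to 4 (valence 4) → 0 H
  atom 10: O, bond orders sum to 2 (valence 2) → 0 H
  atom 11: O, bond orders sum to 2 (valence 2) → 0 H
  atom 12: C with explicit H count 3
  atom 13: C, bond orders sum to 4 (valence 4) → 0 H
  atom 14: O, bond orders sum to 1 (valence 2) → 1 H
  atom 15: C, bond orders sum to 4 (valence 4) → 0 H
  atom 16: C, bond orders sum to 4 (valence 4) → 0 H
  atom 17: N, bond orders sum to 3 (valence 3) → 0 H
  atom 18: C, bond orders sum to 4 (valence 4) → 0 H
  atom 19: C, bond orders sum to 4 (valence 4) → 0 H
  atom 20: N, bond orders sum to 3 (valence 3) → 0 H
Totals → C:12, H:7, Cl:1, N:2, O:5.
In Hill order: C12H7ClN2O5.

C12H7ClN2O5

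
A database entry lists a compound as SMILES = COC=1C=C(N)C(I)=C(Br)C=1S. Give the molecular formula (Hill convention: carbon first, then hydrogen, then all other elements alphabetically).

C7H7BrINOS

Walk through each heavy atom and fill implicit hydrogens from standard valence (C 4, N 3, O 2, S 2, halogen 1):
  atom 1: C, bond orders sum to 1 (valence 4) → 3 H
  atom 2: O, bond orders sum to 2 (valence 2) → 0 H
  atom 3: C, bond orders sum to 4 (valence 4) → 0 H
  atom 4: C, bond orders sum to 3 (valence 4) → 1 H
  atom 5: C, bond orders sum to 4 (valence 4) → 0 H
  atom 6: N, bond orders sum to 1 (valence 3) → 2 H
  atom 7: C, bond orders sum to 4 (valence 4) → 0 H
  atom 8: I (halogen, monovalent) → 0 H
  atom 9: C, bond orders sum to 4 (valence 4) → 0 H
  atom 10: Br (halogen, monovalent) → 0 H
  atom 11: C, bond orders sum to 4 (valence 4) → 0 H
  atom 12: S, bond orders sum to 1 (valence 2) → 1 H
Totals → C:7, H:7, Br:1, I:1, N:1, O:1, S:1.
In Hill order: C7H7BrINOS.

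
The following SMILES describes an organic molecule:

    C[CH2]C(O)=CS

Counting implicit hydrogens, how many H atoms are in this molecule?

8

Walk through each heavy atom and fill implicit hydrogens from standard valence (C 4, N 3, O 2, S 2, halogen 1):
  atom 1: C, bond orders sum to 1 (valence 4) → 3 H
  atom 2: C with explicit H count 2
  atom 3: C, bond orders sum to 4 (valence 4) → 0 H
  atom 4: O, bond orders sum to 1 (valence 2) → 1 H
  atom 5: C, bond orders sum to 3 (valence 4) → 1 H
  atom 6: S, bond orders sum to 1 (valence 2) → 1 H
Total hydrogens: 8.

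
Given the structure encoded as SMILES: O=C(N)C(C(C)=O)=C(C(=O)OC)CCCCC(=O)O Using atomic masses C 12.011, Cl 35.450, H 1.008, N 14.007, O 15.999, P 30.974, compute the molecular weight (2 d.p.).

271.27 g/mol

First, the molecular formula is C12H17NO6 (counting implicit H from valence).
  C: 12 × 12.011 = 144.132
  H: 17 × 1.008 = 17.136
  N: 1 × 14.007 = 14.007
  O: 6 × 15.999 = 95.994
Sum: 12×12.011 + 17×1.008 + 1×14.007 + 6×15.999 = 271.269 → 271.27 g/mol.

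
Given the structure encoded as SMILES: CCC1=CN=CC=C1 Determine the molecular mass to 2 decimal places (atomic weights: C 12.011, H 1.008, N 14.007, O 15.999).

107.16 g/mol

First, the molecular formula is C7H9N (counting implicit H from valence).
  C: 7 × 12.011 = 84.077
  H: 9 × 1.008 = 9.072
  N: 1 × 14.007 = 14.007
Sum: 7×12.011 + 9×1.008 + 1×14.007 = 107.156 → 107.16 g/mol.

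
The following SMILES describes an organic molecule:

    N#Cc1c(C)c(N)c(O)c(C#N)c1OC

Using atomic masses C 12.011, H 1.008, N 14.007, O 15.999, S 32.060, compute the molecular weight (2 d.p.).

First, the molecular formula is C10H9N3O2 (counting implicit H from valence).
  C: 10 × 12.011 = 120.110
  H: 9 × 1.008 = 9.072
  N: 3 × 14.007 = 42.021
  O: 2 × 15.999 = 31.998
Sum: 10×12.011 + 9×1.008 + 3×14.007 + 2×15.999 = 203.201 → 203.20 g/mol.

203.20 g/mol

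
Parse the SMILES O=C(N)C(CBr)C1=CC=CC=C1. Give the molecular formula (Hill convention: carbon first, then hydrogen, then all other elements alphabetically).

Walk through each heavy atom and fill implicit hydrogens from standard valence (C 4, N 3, O 2, S 2, halogen 1):
  atom 1: O, bond orders sum to 2 (valence 2) → 0 H
  atom 2: C, bond orders sum to 4 (valence 4) → 0 H
  atom 3: N, bond orders sum to 1 (valence 3) → 2 H
  atom 4: C, bond orders sum to 3 (valence 4) → 1 H
  atom 5: C, bond orders sum to 2 (valence 4) → 2 H
  atom 6: Br (halogen, monovalent) → 0 H
  atom 7: C, bond orders sum to 4 (valence 4) → 0 H
  atom 8: C, bond orders sum to 3 (valence 4) → 1 H
  atom 9: C, bond orders sum to 3 (valence 4) → 1 H
  atom 10: C, bond orders sum to 3 (valence 4) → 1 H
  atom 11: C, bond orders sum to 3 (valence 4) → 1 H
  atom 12: C, bond orders sum to 3 (valence 4) → 1 H
Totals → C:9, H:10, Br:1, N:1, O:1.
In Hill order: C9H10BrNO.

C9H10BrNO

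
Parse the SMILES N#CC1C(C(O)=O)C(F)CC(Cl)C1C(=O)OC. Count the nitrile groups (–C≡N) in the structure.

The nitrile motif appears at heavy-atom position 2 in the SMILES.
Other groups present: 1 carboxylic acid, 1 ester.
Nitrile count: 1.

1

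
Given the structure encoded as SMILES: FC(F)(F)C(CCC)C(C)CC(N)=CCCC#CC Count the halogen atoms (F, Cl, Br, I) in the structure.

3

Halogen atoms appear at heavy-atom positions 1, 3, 4 (3×F).
Other groups present: 1 alkene, 1 alkyne, 1 primary amine.
Halogen count: 3.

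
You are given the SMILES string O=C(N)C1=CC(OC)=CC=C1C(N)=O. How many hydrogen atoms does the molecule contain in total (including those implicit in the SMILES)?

10

Walk through each heavy atom and fill implicit hydrogens from standard valence (C 4, N 3, O 2, S 2, halogen 1):
  atom 1: O, bond orders sum to 2 (valence 2) → 0 H
  atom 2: C, bond orders sum to 4 (valence 4) → 0 H
  atom 3: N, bond orders sum to 1 (valence 3) → 2 H
  atom 4: C, bond orders sum to 4 (valence 4) → 0 H
  atom 5: C, bond orders sum to 3 (valence 4) → 1 H
  atom 6: C, bond orders sum to 4 (valence 4) → 0 H
  atom 7: O, bond orders sum to 2 (valence 2) → 0 H
  atom 8: C, bond orders sum to 1 (valence 4) → 3 H
  atom 9: C, bond orders sum to 3 (valence 4) → 1 H
  atom 10: C, bond orders sum to 3 (valence 4) → 1 H
  atom 11: C, bond orders sum to 4 (valence 4) → 0 H
  atom 12: C, bond orders sum to 4 (valence 4) → 0 H
  atom 13: N, bond orders sum to 1 (valence 3) → 2 H
  atom 14: O, bond orders sum to 2 (valence 2) → 0 H
Total hydrogens: 10.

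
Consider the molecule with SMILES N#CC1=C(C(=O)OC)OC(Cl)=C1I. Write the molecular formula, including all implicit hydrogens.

C7H3ClINO3

Walk through each heavy atom and fill implicit hydrogens from standard valence (C 4, N 3, O 2, S 2, halogen 1):
  atom 1: N, bond orders sum to 3 (valence 3) → 0 H
  atom 2: C, bond orders sum to 4 (valence 4) → 0 H
  atom 3: C, bond orders sum to 4 (valence 4) → 0 H
  atom 4: C, bond orders sum to 4 (valence 4) → 0 H
  atom 5: C, bond orders sum to 4 (valence 4) → 0 H
  atom 6: O, bond orders sum to 2 (valence 2) → 0 H
  atom 7: O, bond orders sum to 2 (valence 2) → 0 H
  atom 8: C, bond orders sum to 1 (valence 4) → 3 H
  atom 9: O, bond orders sum to 2 (valence 2) → 0 H
  atom 10: C, bond orders sum to 4 (valence 4) → 0 H
  atom 11: Cl (halogen, monovalent) → 0 H
  atom 12: C, bond orders sum to 4 (valence 4) → 0 H
  atom 13: I (halogen, monovalent) → 0 H
Totals → C:7, H:3, Cl:1, I:1, N:1, O:3.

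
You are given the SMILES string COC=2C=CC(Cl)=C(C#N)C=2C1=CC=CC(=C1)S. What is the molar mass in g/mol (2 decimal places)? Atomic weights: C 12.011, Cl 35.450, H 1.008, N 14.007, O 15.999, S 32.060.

275.75 g/mol

First, the molecular formula is C14H10ClNOS (counting implicit H from valence).
  C: 14 × 12.011 = 168.154
  Cl: 1 × 35.450 = 35.450
  H: 10 × 1.008 = 10.080
  N: 1 × 14.007 = 14.007
  O: 1 × 15.999 = 15.999
  S: 1 × 32.060 = 32.060
Sum: 14×12.011 + 1×35.450 + 10×1.008 + 1×14.007 + 1×15.999 + 1×32.060 = 275.750 → 275.75 g/mol.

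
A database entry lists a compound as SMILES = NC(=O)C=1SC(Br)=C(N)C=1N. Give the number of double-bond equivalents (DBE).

Molecular formula: C5H6BrN3OS.
DoU = (2C + 2 + N − H − X) / 2, where X is the halogen count and O/S are ignored.
    = (2·5 + 2 + 3 − 6 − 1) / 2 = 8 / 2 = 4.

4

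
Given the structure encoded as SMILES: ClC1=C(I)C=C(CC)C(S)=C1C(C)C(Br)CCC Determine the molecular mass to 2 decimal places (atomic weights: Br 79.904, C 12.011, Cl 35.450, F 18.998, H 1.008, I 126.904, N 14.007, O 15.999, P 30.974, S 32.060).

461.62 g/mol

First, the molecular formula is C14H19BrClIS (counting implicit H from valence).
  Br: 1 × 79.904 = 79.904
  C: 14 × 12.011 = 168.154
  Cl: 1 × 35.450 = 35.450
  H: 19 × 1.008 = 19.152
  I: 1 × 126.904 = 126.904
  S: 1 × 32.060 = 32.060
Sum: 1×79.904 + 14×12.011 + 1×35.450 + 19×1.008 + 1×126.904 + 1×32.060 = 461.624 → 461.62 g/mol.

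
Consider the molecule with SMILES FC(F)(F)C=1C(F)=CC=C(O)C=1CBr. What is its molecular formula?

C8H5BrF4O

Walk through each heavy atom and fill implicit hydrogens from standard valence (C 4, N 3, O 2, S 2, halogen 1):
  atom 1: F (halogen, monovalent) → 0 H
  atom 2: C, bond orders sum to 4 (valence 4) → 0 H
  atom 3: F (halogen, monovalent) → 0 H
  atom 4: F (halogen, monovalent) → 0 H
  atom 5: C, bond orders sum to 4 (valence 4) → 0 H
  atom 6: C, bond orders sum to 4 (valence 4) → 0 H
  atom 7: F (halogen, monovalent) → 0 H
  atom 8: C, bond orders sum to 3 (valence 4) → 1 H
  atom 9: C, bond orders sum to 3 (valence 4) → 1 H
  atom 10: C, bond orders sum to 4 (valence 4) → 0 H
  atom 11: O, bond orders sum to 1 (valence 2) → 1 H
  atom 12: C, bond orders sum to 4 (valence 4) → 0 H
  atom 13: C, bond orders sum to 2 (valence 4) → 2 H
  atom 14: Br (halogen, monovalent) → 0 H
Totals → C:8, H:5, Br:1, F:4, O:1.
In Hill order: C8H5BrF4O.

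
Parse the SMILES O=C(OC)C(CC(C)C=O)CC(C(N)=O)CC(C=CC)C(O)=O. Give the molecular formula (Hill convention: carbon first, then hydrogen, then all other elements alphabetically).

C16H25NO6

Walk through each heavy atom and fill implicit hydrogens from standard valence (C 4, N 3, O 2, S 2, halogen 1):
  atom 1: O, bond orders sum to 2 (valence 2) → 0 H
  atom 2: C, bond orders sum to 4 (valence 4) → 0 H
  atom 3: O, bond orders sum to 2 (valence 2) → 0 H
  atom 4: C, bond orders sum to 1 (valence 4) → 3 H
  atom 5: C, bond orders sum to 3 (valence 4) → 1 H
  atom 6: C, bond orders sum to 2 (valence 4) → 2 H
  atom 7: C, bond orders sum to 3 (valence 4) → 1 H
  atom 8: C, bond orders sum to 1 (valence 4) → 3 H
  atom 9: C, bond orders sum to 3 (valence 4) → 1 H
  atom 10: O, bond orders sum to 2 (valence 2) → 0 H
  atom 11: C, bond orders sum to 2 (valence 4) → 2 H
  atom 12: C, bond orders sum to 3 (valence 4) → 1 H
  atom 13: C, bond orders sum to 4 (valence 4) → 0 H
  atom 14: N, bond orders sum to 1 (valence 3) → 2 H
  atom 15: O, bond orders sum to 2 (valence 2) → 0 H
  atom 16: C, bond orders sum to 2 (valence 4) → 2 H
  atom 17: C, bond orders sum to 3 (valence 4) → 1 H
  atom 18: C, bond orders sum to 3 (valence 4) → 1 H
  atom 19: C, bond orders sum to 3 (valence 4) → 1 H
  atom 20: C, bond orders sum to 1 (valence 4) → 3 H
  atom 21: C, bond orders sum to 4 (valence 4) → 0 H
  atom 22: O, bond orders sum to 1 (valence 2) → 1 H
  atom 23: O, bond orders sum to 2 (valence 2) → 0 H
Totals → C:16, H:25, N:1, O:6.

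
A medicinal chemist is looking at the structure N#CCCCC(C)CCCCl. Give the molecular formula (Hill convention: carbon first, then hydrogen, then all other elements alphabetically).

C9H16ClN

Walk through each heavy atom and fill implicit hydrogens from standard valence (C 4, N 3, O 2, S 2, halogen 1):
  atom 1: N, bond orders sum to 3 (valence 3) → 0 H
  atom 2: C, bond orders sum to 4 (valence 4) → 0 H
  atom 3: C, bond orders sum to 2 (valence 4) → 2 H
  atom 4: C, bond orders sum to 2 (valence 4) → 2 H
  atom 5: C, bond orders sum to 2 (valence 4) → 2 H
  atom 6: C, bond orders sum to 3 (valence 4) → 1 H
  atom 7: C, bond orders sum to 1 (valence 4) → 3 H
  atom 8: C, bond orders sum to 2 (valence 4) → 2 H
  atom 9: C, bond orders sum to 2 (valence 4) → 2 H
  atom 10: C, bond orders sum to 2 (valence 4) → 2 H
  atom 11: Cl (halogen, monovalent) → 0 H
Totals → C:9, H:16, Cl:1, N:1.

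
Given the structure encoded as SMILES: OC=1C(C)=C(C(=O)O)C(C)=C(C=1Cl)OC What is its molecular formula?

Walk through each heavy atom and fill implicit hydrogens from standard valence (C 4, N 3, O 2, S 2, halogen 1):
  atom 1: O, bond orders sum to 1 (valence 2) → 1 H
  atom 2: C, bond orders sum to 4 (valence 4) → 0 H
  atom 3: C, bond orders sum to 4 (valence 4) → 0 H
  atom 4: C, bond orders sum to 1 (valence 4) → 3 H
  atom 5: C, bond orders sum to 4 (valence 4) → 0 H
  atom 6: C, bond orders sum to 4 (valence 4) → 0 H
  atom 7: O, bond orders sum to 2 (valence 2) → 0 H
  atom 8: O, bond orders sum to 1 (valence 2) → 1 H
  atom 9: C, bond orders sum to 4 (valence 4) → 0 H
  atom 10: C, bond orders sum to 1 (valence 4) → 3 H
  atom 11: C, bond orders sum to 4 (valence 4) → 0 H
  atom 12: C, bond orders sum to 4 (valence 4) → 0 H
  atom 13: Cl (halogen, monovalent) → 0 H
  atom 14: O, bond orders sum to 2 (valence 2) → 0 H
  atom 15: C, bond orders sum to 1 (valence 4) → 3 H
Totals → C:10, H:11, Cl:1, O:4.

C10H11ClO4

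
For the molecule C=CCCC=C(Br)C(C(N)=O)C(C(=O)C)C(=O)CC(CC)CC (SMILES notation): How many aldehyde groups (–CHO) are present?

0

Scan the SMILES for the aldehyde motif — none present.
Groups that are present: 2 alkene, 1 amide, 2 ketone.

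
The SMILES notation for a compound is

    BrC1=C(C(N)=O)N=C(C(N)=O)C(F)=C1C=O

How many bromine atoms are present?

Scan the SMILES for Br atoms (remember two-letter symbols like Cl and Br are single atoms).
Bromine count: 1.

1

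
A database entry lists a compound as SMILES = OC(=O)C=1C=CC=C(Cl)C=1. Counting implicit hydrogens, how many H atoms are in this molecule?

Walk through each heavy atom and fill implicit hydrogens from standard valence (C 4, N 3, O 2, S 2, halogen 1):
  atom 1: O, bond orders sum to 1 (valence 2) → 1 H
  atom 2: C, bond orders sum to 4 (valence 4) → 0 H
  atom 3: O, bond orders sum to 2 (valence 2) → 0 H
  atom 4: C, bond orders sum to 4 (valence 4) → 0 H
  atom 5: C, bond orders sum to 3 (valence 4) → 1 H
  atom 6: C, bond orders sum to 3 (valence 4) → 1 H
  atom 7: C, bond orders sum to 3 (valence 4) → 1 H
  atom 8: C, bond orders sum to 4 (valence 4) → 0 H
  atom 9: Cl (halogen, monovalent) → 0 H
  atom 10: C, bond orders sum to 3 (valence 4) → 1 H
Total hydrogens: 5.

5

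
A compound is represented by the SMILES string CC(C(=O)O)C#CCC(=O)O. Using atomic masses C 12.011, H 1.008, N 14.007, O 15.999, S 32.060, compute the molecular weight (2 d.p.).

First, the molecular formula is C7H8O4 (counting implicit H from valence).
  C: 7 × 12.011 = 84.077
  H: 8 × 1.008 = 8.064
  O: 4 × 15.999 = 63.996
Sum: 7×12.011 + 8×1.008 + 4×15.999 = 156.137 → 156.14 g/mol.

156.14 g/mol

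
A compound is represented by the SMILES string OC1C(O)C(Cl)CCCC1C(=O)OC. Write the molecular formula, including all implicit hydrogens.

C9H15ClO4

Walk through each heavy atom and fill implicit hydrogens from standard valence (C 4, N 3, O 2, S 2, halogen 1):
  atom 1: O, bond orders sum to 1 (valence 2) → 1 H
  atom 2: C, bond orders sum to 3 (valence 4) → 1 H
  atom 3: C, bond orders sum to 3 (valence 4) → 1 H
  atom 4: O, bond orders sum to 1 (valence 2) → 1 H
  atom 5: C, bond orders sum to 3 (valence 4) → 1 H
  atom 6: Cl (halogen, monovalent) → 0 H
  atom 7: C, bond orders sum to 2 (valence 4) → 2 H
  atom 8: C, bond orders sum to 2 (valence 4) → 2 H
  atom 9: C, bond orders sum to 2 (valence 4) → 2 H
  atom 10: C, bond orders sum to 3 (valence 4) → 1 H
  atom 11: C, bond orders sum to 4 (valence 4) → 0 H
  atom 12: O, bond orders sum to 2 (valence 2) → 0 H
  atom 13: O, bond orders sum to 2 (valence 2) → 0 H
  atom 14: C, bond orders sum to 1 (valence 4) → 3 H
Totals → C:9, H:15, Cl:1, O:4.
In Hill order: C9H15ClO4.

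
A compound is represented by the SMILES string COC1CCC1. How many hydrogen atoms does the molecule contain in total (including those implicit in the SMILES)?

Walk through each heavy atom and fill implicit hydrogens from standard valence (C 4, N 3, O 2, S 2, halogen 1):
  atom 1: C, bond orders sum to 1 (valence 4) → 3 H
  atom 2: O, bond orders sum to 2 (valence 2) → 0 H
  atom 3: C, bond orders sum to 3 (valence 4) → 1 H
  atom 4: C, bond orders sum to 2 (valence 4) → 2 H
  atom 5: C, bond orders sum to 2 (valence 4) → 2 H
  atom 6: C, bond orders sum to 2 (valence 4) → 2 H
Total hydrogens: 10.

10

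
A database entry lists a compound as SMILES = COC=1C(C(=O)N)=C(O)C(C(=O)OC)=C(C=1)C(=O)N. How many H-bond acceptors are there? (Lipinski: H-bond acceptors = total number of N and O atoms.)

8

N atoms: 2; O atoms: 6.
Lipinski HBA = 2 + 6 = 8.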